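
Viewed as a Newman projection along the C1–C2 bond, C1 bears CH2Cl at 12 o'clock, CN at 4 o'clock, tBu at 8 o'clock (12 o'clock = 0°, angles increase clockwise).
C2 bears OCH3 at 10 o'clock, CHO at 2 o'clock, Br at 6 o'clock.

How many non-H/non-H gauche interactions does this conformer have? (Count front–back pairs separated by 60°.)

Non-H gauche pairs: CH2Cl(0°)/OCH3(300°); CH2Cl(0°)/CHO(60°); CN(120°)/CHO(60°); CN(120°)/Br(180°); tBu(240°)/OCH3(300°); tBu(240°)/Br(180°) — 6 interactions.

6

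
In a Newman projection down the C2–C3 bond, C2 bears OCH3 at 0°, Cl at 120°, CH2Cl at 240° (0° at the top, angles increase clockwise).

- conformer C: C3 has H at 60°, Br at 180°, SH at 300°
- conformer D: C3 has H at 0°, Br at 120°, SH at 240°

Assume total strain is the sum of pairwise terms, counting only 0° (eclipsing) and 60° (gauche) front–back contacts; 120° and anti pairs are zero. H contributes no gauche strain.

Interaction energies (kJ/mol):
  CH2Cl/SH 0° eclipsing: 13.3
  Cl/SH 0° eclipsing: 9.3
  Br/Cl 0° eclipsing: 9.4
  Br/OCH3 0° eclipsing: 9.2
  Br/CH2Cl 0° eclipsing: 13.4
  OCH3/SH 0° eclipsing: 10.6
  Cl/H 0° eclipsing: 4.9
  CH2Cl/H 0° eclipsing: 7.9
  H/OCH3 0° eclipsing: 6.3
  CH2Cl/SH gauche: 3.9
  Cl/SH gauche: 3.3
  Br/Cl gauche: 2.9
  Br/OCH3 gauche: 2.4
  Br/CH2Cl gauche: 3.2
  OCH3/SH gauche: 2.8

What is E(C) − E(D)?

-16.2 kJ/mol

C (staggered): OCH3–SH gauche, Cl–Br gauche, CH2Cl–Br gauche, CH2Cl–SH gauche; 2.8 + 2.9 + 3.2 + 3.9 = 12.8 kJ/mol.
D (eclipsed): OCH3–H eclipsed, Cl–Br eclipsed, CH2Cl–SH eclipsed; 6.3 + 9.4 + 13.3 = 29.0 kJ/mol.
E(C) − E(D) = 12.8 − 29.0 = -16.2 kJ/mol.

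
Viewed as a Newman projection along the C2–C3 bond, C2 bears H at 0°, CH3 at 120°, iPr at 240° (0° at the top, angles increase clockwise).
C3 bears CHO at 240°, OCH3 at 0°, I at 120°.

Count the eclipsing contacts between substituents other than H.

2

Non-H eclipsing pairs: CH3(120°)/I(120°); iPr(240°)/CHO(240°) — 2 interactions.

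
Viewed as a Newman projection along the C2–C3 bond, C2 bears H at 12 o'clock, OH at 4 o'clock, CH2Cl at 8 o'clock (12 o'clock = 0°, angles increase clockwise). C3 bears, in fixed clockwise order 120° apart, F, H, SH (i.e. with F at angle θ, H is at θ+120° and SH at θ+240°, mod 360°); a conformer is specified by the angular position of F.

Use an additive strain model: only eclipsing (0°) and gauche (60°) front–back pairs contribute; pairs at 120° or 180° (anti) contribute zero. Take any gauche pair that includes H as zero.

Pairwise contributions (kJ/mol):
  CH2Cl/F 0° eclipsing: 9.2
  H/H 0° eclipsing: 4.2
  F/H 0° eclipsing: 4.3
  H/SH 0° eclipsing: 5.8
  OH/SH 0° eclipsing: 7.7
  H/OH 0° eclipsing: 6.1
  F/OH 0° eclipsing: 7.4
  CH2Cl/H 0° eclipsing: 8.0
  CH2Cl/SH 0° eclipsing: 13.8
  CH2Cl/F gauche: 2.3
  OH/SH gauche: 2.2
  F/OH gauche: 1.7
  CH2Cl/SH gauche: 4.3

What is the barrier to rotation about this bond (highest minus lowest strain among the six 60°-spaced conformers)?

F at 0° (eclipsed): H(0°)/F(0°) eclipsed 4.3; OH(120°)/H(120°) eclipsed 6.1; CH2Cl(240°)/SH(240°) eclipsed 13.8 → 24.2 kJ/mol.
F at 60° (staggered): OH(120°)/F(60°) gauche 1.7; CH2Cl(240°)/SH(300°) gauche 4.3 → 6.0 kJ/mol.
F at 120° (eclipsed): H(0°)/SH(0°) eclipsed 5.8; OH(120°)/F(120°) eclipsed 7.4; CH2Cl(240°)/H(240°) eclipsed 8.0 → 21.2 kJ/mol.
F at 180° (staggered): OH(120°)/F(180°) gauche 1.7; OH(120°)/SH(60°) gauche 2.2; CH2Cl(240°)/F(180°) gauche 2.3 → 6.2 kJ/mol.
F at 240° (eclipsed): H(0°)/H(0°) eclipsed 4.2; OH(120°)/SH(120°) eclipsed 7.7; CH2Cl(240°)/F(240°) eclipsed 9.2 → 21.1 kJ/mol.
F at 300° (staggered): OH(120°)/SH(180°) gauche 2.2; CH2Cl(240°)/F(300°) gauche 2.3; CH2Cl(240°)/SH(180°) gauche 4.3 → 8.8 kJ/mol.
Max at 0° (24.2 kJ/mol), min at 60° (6.0 kJ/mol); barrier = 18.2 kJ/mol.

18.2 kJ/mol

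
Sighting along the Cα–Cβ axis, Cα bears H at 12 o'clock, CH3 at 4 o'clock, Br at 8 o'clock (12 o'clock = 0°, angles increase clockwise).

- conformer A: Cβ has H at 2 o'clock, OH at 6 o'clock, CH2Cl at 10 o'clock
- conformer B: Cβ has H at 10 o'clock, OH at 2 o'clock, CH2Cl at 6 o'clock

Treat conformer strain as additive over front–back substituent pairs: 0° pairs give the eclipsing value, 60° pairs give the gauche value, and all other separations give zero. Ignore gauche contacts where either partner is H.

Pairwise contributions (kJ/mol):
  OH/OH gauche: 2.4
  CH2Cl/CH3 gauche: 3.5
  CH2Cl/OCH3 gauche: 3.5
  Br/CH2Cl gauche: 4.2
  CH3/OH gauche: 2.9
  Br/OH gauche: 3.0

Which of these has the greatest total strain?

A (staggered): CH3–OH gauche, Br–OH gauche, Br–CH2Cl gauche; 2.9 + 3.0 + 4.2 = 10.1 kJ/mol.
B (staggered): CH3–OH gauche, CH3–CH2Cl gauche, Br–CH2Cl gauche; 2.9 + 3.5 + 4.2 = 10.6 kJ/mol.
B has the highest total (10.6 kJ/mol).

B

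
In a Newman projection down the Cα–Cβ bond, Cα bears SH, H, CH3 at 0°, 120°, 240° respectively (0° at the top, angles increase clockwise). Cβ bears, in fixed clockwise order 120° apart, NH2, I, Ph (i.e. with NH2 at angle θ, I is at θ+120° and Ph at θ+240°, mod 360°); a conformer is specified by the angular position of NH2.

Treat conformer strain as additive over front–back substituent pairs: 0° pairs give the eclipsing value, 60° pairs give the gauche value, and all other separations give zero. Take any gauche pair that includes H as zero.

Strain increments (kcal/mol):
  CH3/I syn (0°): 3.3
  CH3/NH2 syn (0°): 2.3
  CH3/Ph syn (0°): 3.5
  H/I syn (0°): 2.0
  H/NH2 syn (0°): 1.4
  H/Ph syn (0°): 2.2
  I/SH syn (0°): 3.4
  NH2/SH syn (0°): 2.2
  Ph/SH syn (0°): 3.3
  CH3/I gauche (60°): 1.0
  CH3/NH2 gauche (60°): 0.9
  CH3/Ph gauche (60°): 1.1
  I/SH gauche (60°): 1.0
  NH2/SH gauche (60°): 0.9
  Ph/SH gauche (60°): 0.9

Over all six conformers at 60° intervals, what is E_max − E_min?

NH2 at 0° is eclipsed. SH at 0° is eclipsed with NH2 at 0° (2.2); H at 120° is eclipsed with I at 120° (2.0); CH3 at 240° is eclipsed with Ph at 240° (3.5). Total 7.7 kcal/mol.
NH2 at 60° is staggered. SH at 0° is gauche with NH2 at 60° (0.9); SH at 0° is gauche with Ph at 300° (0.9); CH3 at 240° is gauche with I at 180° (1.0); CH3 at 240° is gauche with Ph at 300° (1.1). Total 3.9 kcal/mol.
NH2 at 120° is eclipsed. SH at 0° is eclipsed with Ph at 0° (3.3); H at 120° is eclipsed with NH2 at 120° (1.4); CH3 at 240° is eclipsed with I at 240° (3.3). Total 8.0 kcal/mol.
NH2 at 180° is staggered. SH at 0° is gauche with I at 300° (1.0); SH at 0° is gauche with Ph at 60° (0.9); CH3 at 240° is gauche with NH2 at 180° (0.9); CH3 at 240° is gauche with I at 300° (1.0). Total 3.8 kcal/mol.
NH2 at 240° is eclipsed. SH at 0° is eclipsed with I at 0° (3.4); H at 120° is eclipsed with Ph at 120° (2.2); CH3 at 240° is eclipsed with NH2 at 240° (2.3). Total 7.9 kcal/mol.
NH2 at 300° is staggered. SH at 0° is gauche with NH2 at 300° (0.9); SH at 0° is gauche with I at 60° (1.0); CH3 at 240° is gauche with NH2 at 300° (0.9); CH3 at 240° is gauche with Ph at 180° (1.1). Total 3.9 kcal/mol.
Max at 120° (8.0 kcal/mol), min at 180° (3.8 kcal/mol); barrier = 4.2 kcal/mol.

4.2 kcal/mol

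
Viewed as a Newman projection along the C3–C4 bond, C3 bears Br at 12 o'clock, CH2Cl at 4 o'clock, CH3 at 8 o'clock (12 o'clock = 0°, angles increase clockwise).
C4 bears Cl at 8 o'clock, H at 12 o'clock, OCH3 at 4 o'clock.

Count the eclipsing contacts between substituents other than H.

2

Non-H eclipsing pairs: CH2Cl(120°)/OCH3(120°); CH3(240°)/Cl(240°) — 2 interactions.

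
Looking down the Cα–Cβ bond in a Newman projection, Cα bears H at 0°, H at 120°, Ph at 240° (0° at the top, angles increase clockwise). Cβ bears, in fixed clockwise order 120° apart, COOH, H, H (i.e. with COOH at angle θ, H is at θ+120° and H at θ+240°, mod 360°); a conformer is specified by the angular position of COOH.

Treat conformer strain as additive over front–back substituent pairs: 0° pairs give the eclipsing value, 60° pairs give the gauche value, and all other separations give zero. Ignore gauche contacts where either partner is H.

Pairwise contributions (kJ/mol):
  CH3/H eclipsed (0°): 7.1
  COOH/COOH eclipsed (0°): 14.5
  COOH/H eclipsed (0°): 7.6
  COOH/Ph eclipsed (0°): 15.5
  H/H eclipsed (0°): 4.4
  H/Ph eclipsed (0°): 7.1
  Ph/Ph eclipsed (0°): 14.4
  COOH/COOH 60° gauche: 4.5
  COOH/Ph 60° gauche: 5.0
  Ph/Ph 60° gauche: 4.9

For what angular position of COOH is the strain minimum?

60°

COOH at 0° (eclipsed): H–COOH eclipsed, H–H eclipsed, Ph–H eclipsed; 7.6 + 4.4 + 7.1 = 19.1 kJ/mol.
COOH at 60° (staggered): no non-H gauche contacts → 0.0 kJ/mol.
COOH at 120° (eclipsed): H–H eclipsed, H–COOH eclipsed, Ph–H eclipsed; 4.4 + 7.6 + 7.1 = 19.1 kJ/mol.
COOH at 180° (staggered): Ph–COOH gauche; 5.0 = 5.0 kJ/mol.
COOH at 240° (eclipsed): H–H eclipsed, H–H eclipsed, Ph–COOH eclipsed; 4.4 + 4.4 + 15.5 = 24.3 kJ/mol.
COOH at 300° (staggered): Ph–COOH gauche; 5.0 = 5.0 kJ/mol.
The minimum (0.0 kJ/mol) occurs with COOH at 60°.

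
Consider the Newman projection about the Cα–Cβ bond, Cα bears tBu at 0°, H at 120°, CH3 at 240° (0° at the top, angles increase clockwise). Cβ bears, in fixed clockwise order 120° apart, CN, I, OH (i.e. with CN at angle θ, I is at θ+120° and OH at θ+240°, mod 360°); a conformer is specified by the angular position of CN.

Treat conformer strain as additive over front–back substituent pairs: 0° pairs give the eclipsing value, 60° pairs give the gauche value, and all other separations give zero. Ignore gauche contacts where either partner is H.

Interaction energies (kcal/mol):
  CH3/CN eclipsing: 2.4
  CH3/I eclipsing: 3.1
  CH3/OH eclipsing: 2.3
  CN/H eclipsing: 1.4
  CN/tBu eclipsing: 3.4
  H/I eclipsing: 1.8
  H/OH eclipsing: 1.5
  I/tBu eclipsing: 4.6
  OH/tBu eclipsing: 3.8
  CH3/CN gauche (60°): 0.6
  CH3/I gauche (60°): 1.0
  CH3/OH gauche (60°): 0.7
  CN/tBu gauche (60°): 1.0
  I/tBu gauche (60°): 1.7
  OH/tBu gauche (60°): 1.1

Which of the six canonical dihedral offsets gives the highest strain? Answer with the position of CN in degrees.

240°

CN at 0° (eclipsed): tBu–CN eclipsed, H–I eclipsed, CH3–OH eclipsed; 3.4 + 1.8 + 2.3 = 7.5 kcal/mol.
CN at 60° (staggered): tBu–CN gauche, tBu–OH gauche, CH3–I gauche, CH3–OH gauche; 1.0 + 1.1 + 1.0 + 0.7 = 3.8 kcal/mol.
CN at 120° (eclipsed): tBu–OH eclipsed, H–CN eclipsed, CH3–I eclipsed; 3.8 + 1.4 + 3.1 = 8.3 kcal/mol.
CN at 180° (staggered): tBu–I gauche, tBu–OH gauche, CH3–CN gauche, CH3–I gauche; 1.7 + 1.1 + 0.6 + 1.0 = 4.4 kcal/mol.
CN at 240° (eclipsed): tBu–I eclipsed, H–OH eclipsed, CH3–CN eclipsed; 4.6 + 1.5 + 2.4 = 8.5 kcal/mol.
CN at 300° (staggered): tBu–CN gauche, tBu–I gauche, CH3–CN gauche, CH3–OH gauche; 1.0 + 1.7 + 0.6 + 0.7 = 4.0 kcal/mol.
The maximum (8.5 kcal/mol) occurs with CN at 240°.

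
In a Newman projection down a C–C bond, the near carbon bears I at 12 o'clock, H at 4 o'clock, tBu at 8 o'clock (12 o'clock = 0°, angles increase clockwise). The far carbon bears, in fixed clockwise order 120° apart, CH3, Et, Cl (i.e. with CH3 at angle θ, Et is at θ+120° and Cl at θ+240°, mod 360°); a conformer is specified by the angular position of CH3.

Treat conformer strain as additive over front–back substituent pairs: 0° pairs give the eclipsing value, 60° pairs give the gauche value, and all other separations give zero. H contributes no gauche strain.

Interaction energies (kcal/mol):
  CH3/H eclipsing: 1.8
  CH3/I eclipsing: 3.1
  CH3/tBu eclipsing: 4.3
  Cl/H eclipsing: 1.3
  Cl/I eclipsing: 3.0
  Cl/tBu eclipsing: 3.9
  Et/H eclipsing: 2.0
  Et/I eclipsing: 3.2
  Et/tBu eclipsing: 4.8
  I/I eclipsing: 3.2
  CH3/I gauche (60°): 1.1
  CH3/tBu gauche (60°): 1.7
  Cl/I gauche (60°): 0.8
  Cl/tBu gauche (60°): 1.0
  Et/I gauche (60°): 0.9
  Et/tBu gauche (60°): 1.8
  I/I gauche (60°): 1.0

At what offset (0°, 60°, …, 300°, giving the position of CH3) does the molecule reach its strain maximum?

CH3 at 0° is eclipsed. I at 0° is eclipsed with CH3 at 0° (3.1); H at 120° is eclipsed with Et at 120° (2.0); tBu at 240° is eclipsed with Cl at 240° (3.9). Total 9.0 kcal/mol.
CH3 at 60° is staggered. I at 0° is gauche with CH3 at 60° (1.1); I at 0° is gauche with Cl at 300° (0.8); tBu at 240° is gauche with Et at 180° (1.8); tBu at 240° is gauche with Cl at 300° (1.0). Total 4.7 kcal/mol.
CH3 at 120° is eclipsed. I at 0° is eclipsed with Cl at 0° (3.0); H at 120° is eclipsed with CH3 at 120° (1.8); tBu at 240° is eclipsed with Et at 240° (4.8). Total 9.6 kcal/mol.
CH3 at 180° is staggered. I at 0° is gauche with Et at 300° (0.9); I at 0° is gauche with Cl at 60° (0.8); tBu at 240° is gauche with CH3 at 180° (1.7); tBu at 240° is gauche with Et at 300° (1.8). Total 5.2 kcal/mol.
CH3 at 240° is eclipsed. I at 0° is eclipsed with Et at 0° (3.2); H at 120° is eclipsed with Cl at 120° (1.3); tBu at 240° is eclipsed with CH3 at 240° (4.3). Total 8.8 kcal/mol.
CH3 at 300° is staggered. I at 0° is gauche with CH3 at 300° (1.1); I at 0° is gauche with Et at 60° (0.9); tBu at 240° is gauche with CH3 at 300° (1.7); tBu at 240° is gauche with Cl at 180° (1.0). Total 4.7 kcal/mol.
The maximum (9.6 kcal/mol) occurs with CH3 at 120°.

120°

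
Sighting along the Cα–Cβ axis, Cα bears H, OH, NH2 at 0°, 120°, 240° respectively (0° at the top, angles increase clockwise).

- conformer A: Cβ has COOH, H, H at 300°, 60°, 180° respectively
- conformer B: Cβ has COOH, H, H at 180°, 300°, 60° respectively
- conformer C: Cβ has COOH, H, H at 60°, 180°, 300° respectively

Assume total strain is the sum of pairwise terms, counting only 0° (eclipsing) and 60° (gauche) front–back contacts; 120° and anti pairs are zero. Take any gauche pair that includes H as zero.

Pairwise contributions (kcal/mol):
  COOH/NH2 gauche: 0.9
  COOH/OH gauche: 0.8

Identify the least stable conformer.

A (staggered): NH2–COOH gauche; 0.9 = 0.9 kcal/mol.
B (staggered): OH–COOH gauche, NH2–COOH gauche; 0.8 + 0.9 = 1.7 kcal/mol.
C (staggered): OH–COOH gauche; 0.8 = 0.8 kcal/mol.
B has the highest total (1.7 kcal/mol).

B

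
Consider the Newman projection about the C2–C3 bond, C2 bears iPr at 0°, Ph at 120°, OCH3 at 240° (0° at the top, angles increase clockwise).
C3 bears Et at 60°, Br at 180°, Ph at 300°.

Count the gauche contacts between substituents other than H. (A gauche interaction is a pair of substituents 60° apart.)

Non-H gauche pairs: iPr(0°)/Et(60°); iPr(0°)/Ph(300°); Ph(120°)/Et(60°); Ph(120°)/Br(180°); OCH3(240°)/Br(180°); OCH3(240°)/Ph(300°) — 6 interactions.

6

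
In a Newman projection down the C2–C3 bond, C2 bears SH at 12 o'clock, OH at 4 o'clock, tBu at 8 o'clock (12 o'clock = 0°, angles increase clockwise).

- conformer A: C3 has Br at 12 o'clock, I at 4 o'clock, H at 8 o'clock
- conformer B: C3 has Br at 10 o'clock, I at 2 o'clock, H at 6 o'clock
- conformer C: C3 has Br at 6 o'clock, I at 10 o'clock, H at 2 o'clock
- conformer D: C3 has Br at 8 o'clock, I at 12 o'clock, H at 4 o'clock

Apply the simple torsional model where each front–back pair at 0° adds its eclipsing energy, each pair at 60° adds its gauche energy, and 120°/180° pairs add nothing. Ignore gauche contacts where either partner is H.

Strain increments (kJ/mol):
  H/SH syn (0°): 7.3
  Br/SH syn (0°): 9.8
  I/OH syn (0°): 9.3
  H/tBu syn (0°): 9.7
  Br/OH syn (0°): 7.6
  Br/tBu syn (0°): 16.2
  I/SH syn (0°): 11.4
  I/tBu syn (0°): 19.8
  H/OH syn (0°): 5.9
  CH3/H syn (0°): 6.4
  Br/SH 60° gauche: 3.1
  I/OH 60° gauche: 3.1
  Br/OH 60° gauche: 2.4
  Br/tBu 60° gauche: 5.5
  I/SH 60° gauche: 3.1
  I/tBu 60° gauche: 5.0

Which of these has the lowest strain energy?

B

A is eclipsed. SH at 0° is eclipsed with Br at 0° (9.8); OH at 120° is eclipsed with I at 120° (9.3); tBu at 240° is eclipsed with H at 240° (9.7). Total 28.8 kJ/mol.
B is staggered. SH at 0° is gauche with Br at 300° (3.1); SH at 0° is gauche with I at 60° (3.1); OH at 120° is gauche with I at 60° (3.1); tBu at 240° is gauche with Br at 300° (5.5). Total 14.8 kJ/mol.
C is staggered. SH at 0° is gauche with I at 300° (3.1); OH at 120° is gauche with Br at 180° (2.4); tBu at 240° is gauche with Br at 180° (5.5); tBu at 240° is gauche with I at 300° (5.0). Total 16.0 kJ/mol.
D is eclipsed. SH at 0° is eclipsed with I at 0° (11.4); OH at 120° is eclipsed with H at 120° (5.9); tBu at 240° is eclipsed with Br at 240° (16.2). Total 33.5 kJ/mol.
B has the lowest total (14.8 kJ/mol).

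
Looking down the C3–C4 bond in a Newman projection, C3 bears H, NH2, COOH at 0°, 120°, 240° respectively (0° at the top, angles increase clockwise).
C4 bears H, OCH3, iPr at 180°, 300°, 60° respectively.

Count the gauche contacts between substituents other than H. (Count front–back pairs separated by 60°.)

Non-H gauche pairs: NH2(120°)/iPr(60°); COOH(240°)/OCH3(300°) — 2 interactions.

2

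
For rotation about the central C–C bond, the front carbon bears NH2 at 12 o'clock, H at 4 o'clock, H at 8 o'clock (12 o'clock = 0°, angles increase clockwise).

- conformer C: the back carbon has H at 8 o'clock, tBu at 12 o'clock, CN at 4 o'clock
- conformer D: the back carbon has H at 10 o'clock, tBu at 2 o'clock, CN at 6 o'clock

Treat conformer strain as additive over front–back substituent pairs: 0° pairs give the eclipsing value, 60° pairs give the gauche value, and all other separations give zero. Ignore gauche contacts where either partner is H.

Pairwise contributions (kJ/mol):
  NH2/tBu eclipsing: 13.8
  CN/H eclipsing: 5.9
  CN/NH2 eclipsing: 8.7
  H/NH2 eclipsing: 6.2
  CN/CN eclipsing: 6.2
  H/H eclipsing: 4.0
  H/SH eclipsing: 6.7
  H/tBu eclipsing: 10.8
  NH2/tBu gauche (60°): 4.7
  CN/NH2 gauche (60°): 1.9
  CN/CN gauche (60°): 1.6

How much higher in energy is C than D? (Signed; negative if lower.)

+19.0 kJ/mol

C is eclipsed. NH2 at 0° is eclipsed with tBu at 0° (13.8); H at 120° is eclipsed with CN at 120° (5.9); H at 240° is eclipsed with H at 240° (4.0). Total 23.7 kJ/mol.
D is staggered. NH2 at 0° is gauche with tBu at 60° (4.7). Total 4.7 kJ/mol.
E(C) − E(D) = 23.7 − 4.7 = +19.0 kJ/mol.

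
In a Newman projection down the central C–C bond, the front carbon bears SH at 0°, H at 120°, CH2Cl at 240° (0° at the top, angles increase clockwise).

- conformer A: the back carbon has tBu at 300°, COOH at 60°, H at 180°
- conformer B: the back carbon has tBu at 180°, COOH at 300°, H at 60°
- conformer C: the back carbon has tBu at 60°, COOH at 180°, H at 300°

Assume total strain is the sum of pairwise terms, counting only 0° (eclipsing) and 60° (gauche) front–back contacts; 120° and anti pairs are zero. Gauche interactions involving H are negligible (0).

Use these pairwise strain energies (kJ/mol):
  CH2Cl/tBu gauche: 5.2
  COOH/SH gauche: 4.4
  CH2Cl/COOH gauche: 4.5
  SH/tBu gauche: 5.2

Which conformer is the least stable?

A is staggered. SH at 0° is gauche with tBu at 300° (5.2); SH at 0° is gauche with COOH at 60° (4.4); CH2Cl at 240° is gauche with tBu at 300° (5.2). Total 14.8 kJ/mol.
B is staggered. SH at 0° is gauche with COOH at 300° (4.4); CH2Cl at 240° is gauche with tBu at 180° (5.2); CH2Cl at 240° is gauche with COOH at 300° (4.5). Total 14.1 kJ/mol.
C is staggered. SH at 0° is gauche with tBu at 60° (5.2); CH2Cl at 240° is gauche with COOH at 180° (4.5). Total 9.7 kJ/mol.
A has the highest total (14.8 kJ/mol).

A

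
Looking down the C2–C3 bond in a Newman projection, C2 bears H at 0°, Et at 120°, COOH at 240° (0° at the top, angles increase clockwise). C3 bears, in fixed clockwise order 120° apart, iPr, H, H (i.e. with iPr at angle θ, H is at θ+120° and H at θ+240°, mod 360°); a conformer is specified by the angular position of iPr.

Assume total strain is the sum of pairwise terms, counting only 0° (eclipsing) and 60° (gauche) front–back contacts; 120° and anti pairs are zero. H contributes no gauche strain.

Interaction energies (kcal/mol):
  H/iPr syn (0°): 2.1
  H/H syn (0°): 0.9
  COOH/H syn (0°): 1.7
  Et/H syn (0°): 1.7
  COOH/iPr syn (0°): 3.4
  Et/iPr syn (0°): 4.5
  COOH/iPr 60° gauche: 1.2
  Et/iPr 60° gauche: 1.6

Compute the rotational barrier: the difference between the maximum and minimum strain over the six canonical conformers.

iPr at 0° (eclipsed): H–iPr eclipsed, Et–H eclipsed, COOH–H eclipsed; 2.1 + 1.7 + 1.7 = 5.5 kcal/mol.
iPr at 60° (staggered): Et–iPr gauche; 1.6 = 1.6 kcal/mol.
iPr at 120° (eclipsed): H–H eclipsed, Et–iPr eclipsed, COOH–H eclipsed; 0.9 + 4.5 + 1.7 = 7.1 kcal/mol.
iPr at 180° (staggered): Et–iPr gauche, COOH–iPr gauche; 1.6 + 1.2 = 2.8 kcal/mol.
iPr at 240° (eclipsed): H–H eclipsed, Et–H eclipsed, COOH–iPr eclipsed; 0.9 + 1.7 + 3.4 = 6.0 kcal/mol.
iPr at 300° (staggered): COOH–iPr gauche; 1.2 = 1.2 kcal/mol.
Max at 120° (7.1 kcal/mol), min at 300° (1.2 kcal/mol); barrier = 5.9 kcal/mol.

5.9 kcal/mol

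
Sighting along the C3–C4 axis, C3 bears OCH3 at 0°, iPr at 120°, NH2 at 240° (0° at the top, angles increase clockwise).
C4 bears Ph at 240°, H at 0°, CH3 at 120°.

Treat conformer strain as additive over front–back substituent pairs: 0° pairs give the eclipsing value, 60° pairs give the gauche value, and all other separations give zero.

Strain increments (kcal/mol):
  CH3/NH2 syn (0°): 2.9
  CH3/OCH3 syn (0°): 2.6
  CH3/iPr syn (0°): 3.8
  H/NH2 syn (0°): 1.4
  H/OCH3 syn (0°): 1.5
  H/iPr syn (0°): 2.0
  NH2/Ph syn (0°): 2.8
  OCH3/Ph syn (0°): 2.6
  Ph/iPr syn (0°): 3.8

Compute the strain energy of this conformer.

8.1 kcal/mol

This conformer is eclipsed. OCH3 at 0° is eclipsed with H at 0° (1.5); iPr at 120° is eclipsed with CH3 at 120° (3.8); NH2 at 240° is eclipsed with Ph at 240° (2.8). Total 8.1 kcal/mol.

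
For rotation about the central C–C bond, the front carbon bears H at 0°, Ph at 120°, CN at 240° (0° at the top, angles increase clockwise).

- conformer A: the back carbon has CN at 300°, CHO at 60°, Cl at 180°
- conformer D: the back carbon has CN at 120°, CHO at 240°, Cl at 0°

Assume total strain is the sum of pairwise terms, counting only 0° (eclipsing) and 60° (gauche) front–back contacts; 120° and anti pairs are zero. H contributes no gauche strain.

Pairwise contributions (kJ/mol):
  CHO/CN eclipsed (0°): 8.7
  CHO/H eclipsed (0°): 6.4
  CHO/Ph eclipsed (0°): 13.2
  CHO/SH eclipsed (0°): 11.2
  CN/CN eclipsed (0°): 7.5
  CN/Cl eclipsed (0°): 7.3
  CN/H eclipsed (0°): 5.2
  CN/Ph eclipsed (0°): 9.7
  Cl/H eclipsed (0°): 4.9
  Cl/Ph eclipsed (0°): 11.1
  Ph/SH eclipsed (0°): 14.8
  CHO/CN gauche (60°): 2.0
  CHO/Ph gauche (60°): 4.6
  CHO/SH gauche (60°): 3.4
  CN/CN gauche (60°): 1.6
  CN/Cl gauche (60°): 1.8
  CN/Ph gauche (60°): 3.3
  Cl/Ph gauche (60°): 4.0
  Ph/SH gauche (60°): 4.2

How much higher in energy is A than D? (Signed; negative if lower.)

-11.3 kJ/mol

A is staggered. Ph at 120° is gauche with CHO at 60° (4.6); Ph at 120° is gauche with Cl at 180° (4.0); CN at 240° is gauche with CN at 300° (1.6); CN at 240° is gauche with Cl at 180° (1.8). Total 12.0 kJ/mol.
D is eclipsed. H at 0° is eclipsed with Cl at 0° (4.9); Ph at 120° is eclipsed with CN at 120° (9.7); CN at 240° is eclipsed with CHO at 240° (8.7). Total 23.3 kJ/mol.
E(A) − E(D) = 12.0 − 23.3 = -11.3 kJ/mol.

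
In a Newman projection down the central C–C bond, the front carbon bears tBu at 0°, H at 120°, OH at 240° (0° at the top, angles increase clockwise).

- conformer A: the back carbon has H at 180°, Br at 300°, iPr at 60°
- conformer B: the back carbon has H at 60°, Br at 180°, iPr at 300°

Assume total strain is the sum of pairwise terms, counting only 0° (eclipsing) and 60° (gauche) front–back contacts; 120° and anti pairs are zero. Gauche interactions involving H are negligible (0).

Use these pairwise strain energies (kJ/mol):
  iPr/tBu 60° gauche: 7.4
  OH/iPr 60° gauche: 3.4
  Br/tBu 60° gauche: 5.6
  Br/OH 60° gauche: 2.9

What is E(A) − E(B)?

+2.2 kJ/mol

A (staggered): tBu(0°)/Br(300°) gauche 5.6; tBu(0°)/iPr(60°) gauche 7.4; OH(240°)/Br(300°) gauche 2.9 → 15.9 kJ/mol.
B (staggered): tBu(0°)/iPr(300°) gauche 7.4; OH(240°)/Br(180°) gauche 2.9; OH(240°)/iPr(300°) gauche 3.4 → 13.7 kJ/mol.
E(A) − E(B) = 15.9 − 13.7 = +2.2 kJ/mol.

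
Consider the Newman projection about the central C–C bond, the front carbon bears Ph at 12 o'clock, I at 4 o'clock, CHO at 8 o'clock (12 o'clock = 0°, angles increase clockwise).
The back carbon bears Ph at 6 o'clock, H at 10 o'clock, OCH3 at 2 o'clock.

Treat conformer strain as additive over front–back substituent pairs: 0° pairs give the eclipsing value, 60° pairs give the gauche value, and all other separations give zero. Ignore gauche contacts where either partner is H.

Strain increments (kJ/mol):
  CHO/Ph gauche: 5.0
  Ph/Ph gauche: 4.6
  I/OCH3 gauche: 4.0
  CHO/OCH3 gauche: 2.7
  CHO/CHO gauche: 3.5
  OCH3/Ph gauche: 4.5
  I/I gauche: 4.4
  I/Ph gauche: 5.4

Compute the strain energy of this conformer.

18.9 kJ/mol

This conformer (staggered): Ph(0°)/OCH3(60°) gauche 4.5; I(120°)/Ph(180°) gauche 5.4; I(120°)/OCH3(60°) gauche 4.0; CHO(240°)/Ph(180°) gauche 5.0 → 18.9 kJ/mol.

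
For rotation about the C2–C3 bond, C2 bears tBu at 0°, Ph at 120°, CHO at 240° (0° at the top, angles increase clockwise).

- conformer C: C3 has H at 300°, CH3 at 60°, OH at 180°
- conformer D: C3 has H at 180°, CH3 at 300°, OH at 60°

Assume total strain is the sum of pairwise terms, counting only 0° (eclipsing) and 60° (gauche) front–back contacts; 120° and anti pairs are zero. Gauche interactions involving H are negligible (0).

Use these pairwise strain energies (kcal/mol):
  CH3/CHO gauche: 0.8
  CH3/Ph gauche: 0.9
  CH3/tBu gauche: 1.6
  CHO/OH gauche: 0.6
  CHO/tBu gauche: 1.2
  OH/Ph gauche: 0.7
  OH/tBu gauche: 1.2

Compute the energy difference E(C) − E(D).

C (staggered): tBu(0°)/CH3(60°) gauche 1.6; Ph(120°)/CH3(60°) gauche 0.9; Ph(120°)/OH(180°) gauche 0.7; CHO(240°)/OH(180°) gauche 0.6 → 3.8 kcal/mol.
D (staggered): tBu(0°)/CH3(300°) gauche 1.6; tBu(0°)/OH(60°) gauche 1.2; Ph(120°)/OH(60°) gauche 0.7; CHO(240°)/CH3(300°) gauche 0.8 → 4.3 kcal/mol.
E(C) − E(D) = 3.8 − 4.3 = -0.5 kcal/mol.

-0.5 kcal/mol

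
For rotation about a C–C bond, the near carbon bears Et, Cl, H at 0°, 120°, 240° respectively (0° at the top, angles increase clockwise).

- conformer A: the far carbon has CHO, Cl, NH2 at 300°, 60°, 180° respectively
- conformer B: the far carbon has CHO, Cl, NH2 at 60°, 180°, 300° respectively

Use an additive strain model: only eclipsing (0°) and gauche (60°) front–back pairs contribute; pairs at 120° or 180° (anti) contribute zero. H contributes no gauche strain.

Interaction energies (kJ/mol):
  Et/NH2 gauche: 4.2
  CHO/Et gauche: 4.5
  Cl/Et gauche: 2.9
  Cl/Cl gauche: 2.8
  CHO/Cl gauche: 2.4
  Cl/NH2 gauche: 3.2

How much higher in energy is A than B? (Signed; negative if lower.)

-0.5 kJ/mol

A (staggered): Et–CHO gauche, Et–Cl gauche, Cl–Cl gauche, Cl–NH2 gauche; 4.5 + 2.9 + 2.8 + 3.2 = 13.4 kJ/mol.
B (staggered): Et–CHO gauche, Et–NH2 gauche, Cl–CHO gauche, Cl–Cl gauche; 4.5 + 4.2 + 2.4 + 2.8 = 13.9 kJ/mol.
E(A) − E(B) = 13.4 − 13.9 = -0.5 kJ/mol.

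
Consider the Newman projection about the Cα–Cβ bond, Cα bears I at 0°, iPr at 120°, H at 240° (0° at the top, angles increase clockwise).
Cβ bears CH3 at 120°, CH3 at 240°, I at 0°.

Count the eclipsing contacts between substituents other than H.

Non-H eclipsing pairs: I(0°)/I(0°); iPr(120°)/CH3(120°) — 2 interactions.

2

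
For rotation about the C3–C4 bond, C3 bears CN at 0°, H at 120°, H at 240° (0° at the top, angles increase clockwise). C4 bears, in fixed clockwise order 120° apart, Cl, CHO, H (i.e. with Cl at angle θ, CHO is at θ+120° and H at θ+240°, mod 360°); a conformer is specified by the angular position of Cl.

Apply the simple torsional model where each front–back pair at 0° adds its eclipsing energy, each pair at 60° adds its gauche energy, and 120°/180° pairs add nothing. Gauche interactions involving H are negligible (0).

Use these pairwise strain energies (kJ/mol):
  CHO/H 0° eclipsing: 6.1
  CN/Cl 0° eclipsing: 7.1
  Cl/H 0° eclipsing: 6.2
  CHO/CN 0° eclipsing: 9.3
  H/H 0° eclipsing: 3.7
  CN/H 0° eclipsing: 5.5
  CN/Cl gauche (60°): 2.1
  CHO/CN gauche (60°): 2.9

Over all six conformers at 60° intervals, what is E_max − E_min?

17.1 kJ/mol

Cl at 0° is eclipsed. CN at 0° is eclipsed with Cl at 0° (7.1); H at 120° is eclipsed with CHO at 120° (6.1); H at 240° is eclipsed with H at 240° (3.7). Total 16.9 kJ/mol.
Cl at 60° is staggered. CN at 0° is gauche with Cl at 60° (2.1). Total 2.1 kJ/mol.
Cl at 120° is eclipsed. CN at 0° is eclipsed with H at 0° (5.5); H at 120° is eclipsed with Cl at 120° (6.2); H at 240° is eclipsed with CHO at 240° (6.1). Total 17.8 kJ/mol.
Cl at 180° is staggered. CN at 0° is gauche with CHO at 300° (2.9). Total 2.9 kJ/mol.
Cl at 240° is eclipsed. CN at 0° is eclipsed with CHO at 0° (9.3); H at 120° is eclipsed with H at 120° (3.7); H at 240° is eclipsed with Cl at 240° (6.2). Total 19.2 kJ/mol.
Cl at 300° is staggered. CN at 0° is gauche with Cl at 300° (2.1); CN at 0° is gauche with CHO at 60° (2.9). Total 5.0 kJ/mol.
Max at 240° (19.2 kJ/mol), min at 60° (2.1 kJ/mol); barrier = 17.1 kJ/mol.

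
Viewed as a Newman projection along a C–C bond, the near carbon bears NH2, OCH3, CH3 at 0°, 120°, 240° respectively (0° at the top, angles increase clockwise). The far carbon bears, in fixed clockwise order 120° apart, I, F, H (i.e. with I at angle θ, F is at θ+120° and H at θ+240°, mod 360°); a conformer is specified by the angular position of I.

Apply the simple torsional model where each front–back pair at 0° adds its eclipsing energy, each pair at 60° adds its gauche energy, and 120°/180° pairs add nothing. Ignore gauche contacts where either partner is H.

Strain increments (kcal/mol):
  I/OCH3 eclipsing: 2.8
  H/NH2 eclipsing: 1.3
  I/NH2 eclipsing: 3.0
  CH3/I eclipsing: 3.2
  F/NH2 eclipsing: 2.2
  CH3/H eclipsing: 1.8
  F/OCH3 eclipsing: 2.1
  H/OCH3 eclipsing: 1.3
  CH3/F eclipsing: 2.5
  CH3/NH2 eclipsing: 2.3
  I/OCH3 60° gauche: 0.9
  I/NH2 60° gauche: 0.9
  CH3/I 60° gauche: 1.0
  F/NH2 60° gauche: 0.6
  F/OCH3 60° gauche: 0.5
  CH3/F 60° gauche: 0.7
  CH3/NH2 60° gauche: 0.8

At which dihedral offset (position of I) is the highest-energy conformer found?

I at 0° (eclipsed): NH2–I eclipsed, OCH3–F eclipsed, CH3–H eclipsed; 3.0 + 2.1 + 1.8 = 6.9 kcal/mol.
I at 60° (staggered): NH2–I gauche, OCH3–I gauche, OCH3–F gauche, CH3–F gauche; 0.9 + 0.9 + 0.5 + 0.7 = 3.0 kcal/mol.
I at 120° (eclipsed): NH2–H eclipsed, OCH3–I eclipsed, CH3–F eclipsed; 1.3 + 2.8 + 2.5 = 6.6 kcal/mol.
I at 180° (staggered): NH2–F gauche, OCH3–I gauche, CH3–I gauche, CH3–F gauche; 0.6 + 0.9 + 1.0 + 0.7 = 3.2 kcal/mol.
I at 240° (eclipsed): NH2–F eclipsed, OCH3–H eclipsed, CH3–I eclipsed; 2.2 + 1.3 + 3.2 = 6.7 kcal/mol.
I at 300° (staggered): NH2–I gauche, NH2–F gauche, OCH3–F gauche, CH3–I gauche; 0.9 + 0.6 + 0.5 + 1.0 = 3.0 kcal/mol.
The maximum (6.9 kcal/mol) occurs with I at 0°.

0°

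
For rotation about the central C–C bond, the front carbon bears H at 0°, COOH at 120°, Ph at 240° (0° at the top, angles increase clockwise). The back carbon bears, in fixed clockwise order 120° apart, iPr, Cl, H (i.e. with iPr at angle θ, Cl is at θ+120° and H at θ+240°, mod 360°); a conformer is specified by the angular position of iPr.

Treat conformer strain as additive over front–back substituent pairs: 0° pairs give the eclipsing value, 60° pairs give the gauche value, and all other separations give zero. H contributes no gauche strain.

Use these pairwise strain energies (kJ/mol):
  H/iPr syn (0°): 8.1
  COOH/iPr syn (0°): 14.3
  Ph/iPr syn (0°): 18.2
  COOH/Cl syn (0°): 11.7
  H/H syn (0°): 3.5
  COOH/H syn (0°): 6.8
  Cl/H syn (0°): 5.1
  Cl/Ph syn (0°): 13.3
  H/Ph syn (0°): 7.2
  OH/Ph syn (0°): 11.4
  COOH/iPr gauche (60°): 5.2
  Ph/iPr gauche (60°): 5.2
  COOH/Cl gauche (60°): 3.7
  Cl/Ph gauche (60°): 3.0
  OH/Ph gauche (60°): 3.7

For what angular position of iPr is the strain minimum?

iPr at 0° is eclipsed. H at 0° is eclipsed with iPr at 0° (8.1); COOH at 120° is eclipsed with Cl at 120° (11.7); Ph at 240° is eclipsed with H at 240° (7.2). Total 27.0 kJ/mol.
iPr at 60° is staggered. COOH at 120° is gauche with iPr at 60° (5.2); COOH at 120° is gauche with Cl at 180° (3.7); Ph at 240° is gauche with Cl at 180° (3.0). Total 11.9 kJ/mol.
iPr at 120° is eclipsed. H at 0° is eclipsed with H at 0° (3.5); COOH at 120° is eclipsed with iPr at 120° (14.3); Ph at 240° is eclipsed with Cl at 240° (13.3). Total 31.1 kJ/mol.
iPr at 180° is staggered. COOH at 120° is gauche with iPr at 180° (5.2); Ph at 240° is gauche with iPr at 180° (5.2); Ph at 240° is gauche with Cl at 300° (3.0). Total 13.4 kJ/mol.
iPr at 240° is eclipsed. H at 0° is eclipsed with Cl at 0° (5.1); COOH at 120° is eclipsed with H at 120° (6.8); Ph at 240° is eclipsed with iPr at 240° (18.2). Total 30.1 kJ/mol.
iPr at 300° is staggered. COOH at 120° is gauche with Cl at 60° (3.7); Ph at 240° is gauche with iPr at 300° (5.2). Total 8.9 kJ/mol.
The minimum (8.9 kJ/mol) occurs with iPr at 300°.

300°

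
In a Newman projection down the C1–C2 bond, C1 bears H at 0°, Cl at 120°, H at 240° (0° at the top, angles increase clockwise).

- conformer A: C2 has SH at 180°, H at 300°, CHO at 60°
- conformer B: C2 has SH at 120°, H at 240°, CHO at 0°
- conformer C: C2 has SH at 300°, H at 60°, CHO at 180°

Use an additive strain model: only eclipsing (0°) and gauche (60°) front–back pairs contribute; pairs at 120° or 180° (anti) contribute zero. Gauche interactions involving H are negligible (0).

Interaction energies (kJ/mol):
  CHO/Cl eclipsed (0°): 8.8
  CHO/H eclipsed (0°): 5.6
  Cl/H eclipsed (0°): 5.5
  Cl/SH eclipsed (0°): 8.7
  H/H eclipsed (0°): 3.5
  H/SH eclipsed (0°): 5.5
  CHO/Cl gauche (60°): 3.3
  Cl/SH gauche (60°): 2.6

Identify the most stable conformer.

A is staggered. Cl at 120° is gauche with SH at 180° (2.6); Cl at 120° is gauche with CHO at 60° (3.3). Total 5.9 kJ/mol.
B is eclipsed. H at 0° is eclipsed with CHO at 0° (5.6); Cl at 120° is eclipsed with SH at 120° (8.7); H at 240° is eclipsed with H at 240° (3.5). Total 17.8 kJ/mol.
C is staggered. Cl at 120° is gauche with CHO at 180° (3.3). Total 3.3 kJ/mol.
C has the lowest total (3.3 kJ/mol).

C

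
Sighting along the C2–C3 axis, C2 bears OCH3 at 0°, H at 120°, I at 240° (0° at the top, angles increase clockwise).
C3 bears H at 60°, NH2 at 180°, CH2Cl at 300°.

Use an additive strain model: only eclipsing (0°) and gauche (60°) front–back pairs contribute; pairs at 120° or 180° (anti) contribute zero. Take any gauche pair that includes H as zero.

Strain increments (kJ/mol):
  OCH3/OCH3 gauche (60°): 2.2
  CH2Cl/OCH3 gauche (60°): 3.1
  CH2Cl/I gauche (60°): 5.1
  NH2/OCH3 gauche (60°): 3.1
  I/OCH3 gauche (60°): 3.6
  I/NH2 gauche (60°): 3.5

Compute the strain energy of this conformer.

11.7 kJ/mol

This conformer is staggered. OCH3 at 0° is gauche with CH2Cl at 300° (3.1); I at 240° is gauche with NH2 at 180° (3.5); I at 240° is gauche with CH2Cl at 300° (5.1). Total 11.7 kJ/mol.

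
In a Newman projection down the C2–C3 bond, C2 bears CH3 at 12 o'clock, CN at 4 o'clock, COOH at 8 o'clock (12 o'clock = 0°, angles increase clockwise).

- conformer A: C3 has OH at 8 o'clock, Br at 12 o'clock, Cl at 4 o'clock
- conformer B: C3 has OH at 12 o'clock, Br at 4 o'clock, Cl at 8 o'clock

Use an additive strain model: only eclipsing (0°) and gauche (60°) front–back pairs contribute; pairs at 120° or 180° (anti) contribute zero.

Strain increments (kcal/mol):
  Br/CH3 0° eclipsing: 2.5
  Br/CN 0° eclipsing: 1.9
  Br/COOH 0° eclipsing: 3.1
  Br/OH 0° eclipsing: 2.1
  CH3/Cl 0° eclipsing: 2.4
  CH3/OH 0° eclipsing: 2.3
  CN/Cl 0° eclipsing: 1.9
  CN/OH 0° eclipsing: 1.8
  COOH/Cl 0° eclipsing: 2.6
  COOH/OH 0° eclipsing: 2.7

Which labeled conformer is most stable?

A (eclipsed): CH3(0°)/Br(0°) eclipsed 2.5; CN(120°)/Cl(120°) eclipsed 1.9; COOH(240°)/OH(240°) eclipsed 2.7 → 7.1 kcal/mol.
B (eclipsed): CH3(0°)/OH(0°) eclipsed 2.3; CN(120°)/Br(120°) eclipsed 1.9; COOH(240°)/Cl(240°) eclipsed 2.6 → 6.8 kcal/mol.
B has the lowest total (6.8 kcal/mol).

B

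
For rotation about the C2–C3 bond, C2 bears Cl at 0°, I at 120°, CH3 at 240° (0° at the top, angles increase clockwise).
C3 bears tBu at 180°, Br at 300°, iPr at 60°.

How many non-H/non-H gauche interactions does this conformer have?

6

Non-H gauche pairs: Cl(0°)/Br(300°); Cl(0°)/iPr(60°); I(120°)/tBu(180°); I(120°)/iPr(60°); CH3(240°)/tBu(180°); CH3(240°)/Br(300°) — 6 interactions.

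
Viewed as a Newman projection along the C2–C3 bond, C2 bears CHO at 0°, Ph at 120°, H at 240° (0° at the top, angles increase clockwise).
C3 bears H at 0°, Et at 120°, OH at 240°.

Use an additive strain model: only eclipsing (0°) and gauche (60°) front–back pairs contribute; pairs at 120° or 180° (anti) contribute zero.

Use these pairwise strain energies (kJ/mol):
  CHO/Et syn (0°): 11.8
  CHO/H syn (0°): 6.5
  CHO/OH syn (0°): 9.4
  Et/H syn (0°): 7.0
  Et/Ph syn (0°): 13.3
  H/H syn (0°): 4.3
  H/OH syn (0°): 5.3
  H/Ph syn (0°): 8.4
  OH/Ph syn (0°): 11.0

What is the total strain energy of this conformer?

This conformer (eclipsed): CHO–H eclipsed, Ph–Et eclipsed, H–OH eclipsed; 6.5 + 13.3 + 5.3 = 25.1 kJ/mol.

25.1 kJ/mol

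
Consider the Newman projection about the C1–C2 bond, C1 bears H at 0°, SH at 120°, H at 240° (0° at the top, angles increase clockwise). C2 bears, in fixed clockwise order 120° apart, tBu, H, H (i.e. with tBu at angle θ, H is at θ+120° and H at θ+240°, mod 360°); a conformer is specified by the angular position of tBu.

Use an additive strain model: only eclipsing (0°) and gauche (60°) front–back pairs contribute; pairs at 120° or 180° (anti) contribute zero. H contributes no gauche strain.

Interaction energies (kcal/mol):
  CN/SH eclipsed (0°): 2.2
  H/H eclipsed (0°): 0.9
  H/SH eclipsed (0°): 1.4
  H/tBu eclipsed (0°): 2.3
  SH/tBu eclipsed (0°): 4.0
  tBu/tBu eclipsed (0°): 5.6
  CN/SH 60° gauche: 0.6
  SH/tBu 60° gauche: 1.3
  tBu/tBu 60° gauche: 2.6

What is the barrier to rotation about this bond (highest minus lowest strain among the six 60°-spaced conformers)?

5.8 kcal/mol

tBu at 0° (eclipsed): H–tBu eclipsed, SH–H eclipsed, H–H eclipsed; 2.3 + 1.4 + 0.9 = 4.6 kcal/mol.
tBu at 60° (staggered): SH–tBu gauche; 1.3 = 1.3 kcal/mol.
tBu at 120° (eclipsed): H–H eclipsed, SH–tBu eclipsed, H–H eclipsed; 0.9 + 4.0 + 0.9 = 5.8 kcal/mol.
tBu at 180° (staggered): SH–tBu gauche; 1.3 = 1.3 kcal/mol.
tBu at 240° (eclipsed): H–H eclipsed, SH–H eclipsed, H–tBu eclipsed; 0.9 + 1.4 + 2.3 = 4.6 kcal/mol.
tBu at 300° (staggered): no non-H gauche contacts → 0.0 kcal/mol.
Max at 120° (5.8 kcal/mol), min at 300° (0.0 kcal/mol); barrier = 5.8 kcal/mol.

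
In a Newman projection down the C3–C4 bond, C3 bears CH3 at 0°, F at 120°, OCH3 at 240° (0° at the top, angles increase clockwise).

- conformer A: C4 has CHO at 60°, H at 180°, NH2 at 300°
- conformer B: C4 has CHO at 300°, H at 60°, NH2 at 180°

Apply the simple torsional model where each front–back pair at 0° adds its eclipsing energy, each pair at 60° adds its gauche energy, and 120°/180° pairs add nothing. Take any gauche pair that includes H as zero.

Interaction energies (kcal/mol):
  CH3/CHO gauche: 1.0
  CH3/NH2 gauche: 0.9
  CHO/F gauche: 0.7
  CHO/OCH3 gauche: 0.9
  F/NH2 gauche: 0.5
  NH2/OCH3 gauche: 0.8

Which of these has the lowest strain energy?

B

A is staggered. CH3 at 0° is gauche with CHO at 60° (1.0); CH3 at 0° is gauche with NH2 at 300° (0.9); F at 120° is gauche with CHO at 60° (0.7); OCH3 at 240° is gauche with NH2 at 300° (0.8). Total 3.4 kcal/mol.
B is staggered. CH3 at 0° is gauche with CHO at 300° (1.0); F at 120° is gauche with NH2 at 180° (0.5); OCH3 at 240° is gauche with CHO at 300° (0.9); OCH3 at 240° is gauche with NH2 at 180° (0.8). Total 3.2 kcal/mol.
B has the lowest total (3.2 kcal/mol).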